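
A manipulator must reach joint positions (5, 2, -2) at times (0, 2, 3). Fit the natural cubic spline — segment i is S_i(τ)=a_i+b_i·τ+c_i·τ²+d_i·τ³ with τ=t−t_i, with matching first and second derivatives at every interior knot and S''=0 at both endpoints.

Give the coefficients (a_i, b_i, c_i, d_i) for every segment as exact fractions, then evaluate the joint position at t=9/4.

Δ: Δ0=-3/2, Δ1=-4
row 1: diag=6, rhs=-15; c'=1/6, d'=-5/2
back: M1=-5/2
M: M0=0, M1=-5/2, M2=0
seg 0: a=5, c=M0/2=0, d=(M1−M0)/(6·2)=-5/24, b=Δ0−h0·(2M0+M1)/6=-2/3
seg 1: a=2, c=M1/2=-5/4, d=(M2−M1)/(6·1)=5/12, b=Δ1−h1·(2M1+M2)/6=-19/6
t_q=9/4 → seg 1, τ=1/4; S=2+-19/6·τ+-5/4·τ²+5/12·τ³=291/256

  seg 0: a=5 b=-2/3 c=0 d=-5/24
  seg 1: a=2 b=-19/6 c=-5/4 d=5/12
S(9/4) = 291/256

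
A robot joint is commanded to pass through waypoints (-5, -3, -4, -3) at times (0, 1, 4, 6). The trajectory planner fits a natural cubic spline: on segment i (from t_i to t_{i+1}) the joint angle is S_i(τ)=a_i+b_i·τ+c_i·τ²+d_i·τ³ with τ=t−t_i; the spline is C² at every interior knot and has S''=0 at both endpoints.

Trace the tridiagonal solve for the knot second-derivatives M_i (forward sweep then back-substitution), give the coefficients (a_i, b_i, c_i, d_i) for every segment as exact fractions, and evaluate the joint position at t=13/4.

  seg 0: a=-5 b=1007/426 c=0 d=-155/426
  seg 1: a=-3 b=271/213 c=-155/142 d=79/426
  seg 2: a=-4 b=-115/426 c=41/71 d=-41/426
S(13/4) = -32271/9088

Δ: Δ0=2, Δ1=-1/3, Δ2=1/2
row 1: diag=8, rhs=-14; c'=3/8, d'=-7/4
row 2: denom=10−3·3/8=71/8; d'=(5−3·-7/4)/(71/8)=82/71
back: M2=82/71
back: M1=-7/4−3/8·82/71=-155/71
M: M0=0, M1=-155/71, M2=82/71, M3=0
seg 0: a=-5, c=M0/2=0, d=(M1−M0)/(6·1)=-155/426, b=Δ0−h0·(2M0+M1)/6=1007/426
seg 1: a=-3, c=M1/2=-155/142, d=(M2−M1)/(6·3)=79/426, b=Δ1−h1·(2M1+M2)/6=271/213
seg 2: a=-4, c=M2/2=41/71, d=(M3−M2)/(6·2)=-41/426, b=Δ2−h2·(2M2+M3)/6=-115/426
t_q=13/4 → seg 1, τ=9/4; S=-3+271/213·τ+-155/142·τ²+79/426·τ³=-32271/9088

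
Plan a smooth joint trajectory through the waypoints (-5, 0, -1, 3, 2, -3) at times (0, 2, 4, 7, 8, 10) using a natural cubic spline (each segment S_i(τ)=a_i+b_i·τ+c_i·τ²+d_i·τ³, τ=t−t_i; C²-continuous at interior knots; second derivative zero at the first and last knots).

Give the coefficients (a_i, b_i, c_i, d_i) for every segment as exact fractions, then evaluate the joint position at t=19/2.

Δ: Δ0=5/2, Δ1=-1/2, Δ2=4/3, Δ3=-1, Δ4=-5/2
row 1: diag=8, rhs=-18; c'=1/4, d'=-9/4
row 2: denom=10−2·1/4=19/2; d'=(11−2·-9/4)/(19/2)=31/19
row 3: denom=8−3·6/19=134/19; d'=(-14−3·31/19)/(134/19)=-359/134
row 4: denom=6−1·19/134=785/134; d'=(-9−1·-359/134)/(785/134)=-847/785
back: M4=-847/785
back: M3=-359/134−19/134·-847/785=-1983/785
back: M2=31/19−6/19·-1983/785=1907/785
back: M1=-9/4−1/4·1907/785=-2243/785
M: M0=0, M1=-2243/785, M2=1907/785, M3=-1983/785, M4=-847/785, M5=0
seg 0: a=-5, c=M0/2=0, d=(M1−M0)/(6·2)=-2243/9420, b=Δ0−h0·(2M0+M1)/6=16261/4710
seg 1: a=0, c=M1/2=-2243/1570, d=(M2−M1)/(6·2)=415/942, b=Δ1−h1·(2M1+M2)/6=2803/4710
seg 2: a=-1, c=M2/2=1907/1570, d=(M3−M2)/(6·3)=-389/1413, b=Δ2−h2·(2M2+M3)/6=787/4710
seg 3: a=3, c=M3/2=-1983/1570, d=(M4−M3)/(6·1)=568/2355, b=Δ3−h3·(2M3+M4)/6=103/4710
seg 4: a=2, c=M4/2=-847/1570, d=(M5−M4)/(6·2)=847/9420, b=Δ4−h4·(2M4+M5)/6=-8387/4710
t_q=19/2 → seg 4, τ=3/2; S=2+-8387/4710·τ+-847/1570·τ²+847/9420·τ³=-7945/5024

  seg 0: a=-5 b=16261/4710 c=0 d=-2243/9420
  seg 1: a=0 b=2803/4710 c=-2243/1570 d=415/942
  seg 2: a=-1 b=787/4710 c=1907/1570 d=-389/1413
  seg 3: a=3 b=103/4710 c=-1983/1570 d=568/2355
  seg 4: a=2 b=-8387/4710 c=-847/1570 d=847/9420
S(19/2) = -7945/5024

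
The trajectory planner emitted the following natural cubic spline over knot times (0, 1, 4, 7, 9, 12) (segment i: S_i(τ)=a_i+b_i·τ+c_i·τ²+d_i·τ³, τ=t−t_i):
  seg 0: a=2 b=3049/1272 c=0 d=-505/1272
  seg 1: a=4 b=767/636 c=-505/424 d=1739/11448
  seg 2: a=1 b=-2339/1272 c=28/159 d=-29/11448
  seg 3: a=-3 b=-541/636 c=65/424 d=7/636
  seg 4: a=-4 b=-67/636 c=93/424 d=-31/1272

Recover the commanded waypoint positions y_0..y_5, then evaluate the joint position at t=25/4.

y_0=2 y_1=4 y_2=1 y_3=-3 y_4=-4 y_5=-3
S(25/4) = -61727/27136

y_0 = S_0(0) = a_0 = 2
y_1 = S_1(0) = a_1 = 4
y_2 = S_2(0) = a_2 = 1
y_3 = S_3(0) = a_3 = -3
y_4 = S_4(0) = a_4 = -4
y_5 = S_4(3) = -3
t_q=25/4 is in segment 2 (τ=9/4); S_2(τ)=-61727/27136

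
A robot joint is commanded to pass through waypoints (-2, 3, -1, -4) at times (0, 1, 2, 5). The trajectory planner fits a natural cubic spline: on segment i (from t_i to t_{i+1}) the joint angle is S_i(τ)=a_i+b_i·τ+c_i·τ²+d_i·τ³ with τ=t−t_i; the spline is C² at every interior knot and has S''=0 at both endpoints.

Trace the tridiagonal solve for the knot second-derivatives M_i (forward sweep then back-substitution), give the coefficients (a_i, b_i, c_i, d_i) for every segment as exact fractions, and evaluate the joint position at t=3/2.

  seg 0: a=-2 b=230/31 c=0 d=-75/31
  seg 1: a=3 b=5/31 c=-225/31 d=96/31
  seg 2: a=-1 b=-157/31 c=63/31 d=-7/31
S(3/2) = 205/124

Δ: Δ0=5, Δ1=-4, Δ2=-1
row 1: diag=4, rhs=-54; c'=1/4, d'=-27/2
row 2: denom=8−1·1/4=31/4; d'=(18−1·-27/2)/(31/4)=126/31
back: M2=126/31
back: M1=-27/2−1/4·126/31=-450/31
M: M0=0, M1=-450/31, M2=126/31, M3=0
seg 0: a=-2, c=M0/2=0, d=(M1−M0)/(6·1)=-75/31, b=Δ0−h0·(2M0+M1)/6=230/31
seg 1: a=3, c=M1/2=-225/31, d=(M2−M1)/(6·1)=96/31, b=Δ1−h1·(2M1+M2)/6=5/31
seg 2: a=-1, c=M2/2=63/31, d=(M3−M2)/(6·3)=-7/31, b=Δ2−h2·(2M2+M3)/6=-157/31
t_q=3/2 → seg 1, τ=1/2; S=3+5/31·τ+-225/31·τ²+96/31·τ³=205/124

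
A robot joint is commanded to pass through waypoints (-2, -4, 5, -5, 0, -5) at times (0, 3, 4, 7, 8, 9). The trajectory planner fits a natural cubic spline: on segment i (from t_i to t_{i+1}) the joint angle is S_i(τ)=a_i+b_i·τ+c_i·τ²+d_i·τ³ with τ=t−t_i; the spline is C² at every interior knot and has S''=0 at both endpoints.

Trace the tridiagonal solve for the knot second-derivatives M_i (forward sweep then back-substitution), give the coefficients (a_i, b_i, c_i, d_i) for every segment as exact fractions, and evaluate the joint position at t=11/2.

  seg 0: a=-2 b=-1759/333 c=0 d=1537/2997
  seg 1: a=-4 b=2852/333 c=1537/333 d=-464/111
  seg 2: a=5 b=1750/333 c=-2639/333 d=5057/2997
  seg 3: a=-5 b=1087/333 c=806/111 d=-1840/333
  seg 4: a=0 b=403/333 c=-1034/111 d=1034/333
S(11/2) = 221/296

Δ: Δ0=-2/3, Δ1=9, Δ2=-10/3, Δ3=5, Δ4=-5
row 1: diag=8, rhs=58; c'=1/8, d'=29/4
row 2: denom=8−1·1/8=63/8; d'=(-74−1·29/4)/(63/8)=-650/63
row 3: denom=8−3·8/21=48/7; d'=(50−3·-650/63)/(48/7)=425/36
row 4: denom=4−1·7/48=185/48; d'=(-60−1·425/36)/(185/48)=-2068/111
back: M4=-2068/111
back: M3=425/36−7/48·-2068/111=1612/111
back: M2=-650/63−8/21·1612/111=-5278/333
back: M1=29/4−1/8·-5278/333=3074/333
M: M0=0, M1=3074/333, M2=-5278/333, M3=1612/111, M4=-2068/111, M5=0
seg 0: a=-2, c=M0/2=0, d=(M1−M0)/(6·3)=1537/2997, b=Δ0−h0·(2M0+M1)/6=-1759/333
seg 1: a=-4, c=M1/2=1537/333, d=(M2−M1)/(6·1)=-464/111, b=Δ1−h1·(2M1+M2)/6=2852/333
seg 2: a=5, c=M2/2=-2639/333, d=(M3−M2)/(6·3)=5057/2997, b=Δ2−h2·(2M2+M3)/6=1750/333
seg 3: a=-5, c=M3/2=806/111, d=(M4−M3)/(6·1)=-1840/333, b=Δ3−h3·(2M3+M4)/6=1087/333
seg 4: a=0, c=M4/2=-1034/111, d=(M5−M4)/(6·1)=1034/333, b=Δ4−h4·(2M4+M5)/6=403/333
t_q=11/2 → seg 2, τ=3/2; S=5+1750/333·τ+-2639/333·τ²+5057/2997·τ³=221/296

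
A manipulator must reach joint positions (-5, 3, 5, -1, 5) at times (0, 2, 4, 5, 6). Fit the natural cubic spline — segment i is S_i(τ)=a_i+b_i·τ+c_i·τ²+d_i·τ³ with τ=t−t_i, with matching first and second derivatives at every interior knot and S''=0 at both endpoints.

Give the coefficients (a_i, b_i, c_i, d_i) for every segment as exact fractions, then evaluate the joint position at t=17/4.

  seg 0: a=-5 b=325/84 c=0 d=11/336
  seg 1: a=3 b=179/42 c=11/56 d=-307/336
  seg 2: a=5 b=-71/12 c=-37/7 d=437/84
  seg 3: a=-1 b=-37/42 c=289/28 d=-289/84
S(17/4) = 5863/1792

Δ: Δ0=4, Δ1=1, Δ2=-6, Δ3=6
row 1: diag=8, rhs=-18; c'=1/4, d'=-9/4
row 2: denom=6−2·1/4=11/2; d'=(-42−2·-9/4)/(11/2)=-75/11
row 3: denom=4−1·2/11=42/11; d'=(72−1·-75/11)/(42/11)=289/14
back: M3=289/14
back: M2=-75/11−2/11·289/14=-74/7
back: M1=-9/4−1/4·-74/7=11/28
M: M0=0, M1=11/28, M2=-74/7, M3=289/14, M4=0
seg 0: a=-5, c=M0/2=0, d=(M1−M0)/(6·2)=11/336, b=Δ0−h0·(2M0+M1)/6=325/84
seg 1: a=3, c=M1/2=11/56, d=(M2−M1)/(6·2)=-307/336, b=Δ1−h1·(2M1+M2)/6=179/42
seg 2: a=5, c=M2/2=-37/7, d=(M3−M2)/(6·1)=437/84, b=Δ2−h2·(2M2+M3)/6=-71/12
seg 3: a=-1, c=M3/2=289/28, d=(M4−M3)/(6·1)=-289/84, b=Δ3−h3·(2M3+M4)/6=-37/42
t_q=17/4 → seg 2, τ=1/4; S=5+-71/12·τ+-37/7·τ²+437/84·τ³=5863/1792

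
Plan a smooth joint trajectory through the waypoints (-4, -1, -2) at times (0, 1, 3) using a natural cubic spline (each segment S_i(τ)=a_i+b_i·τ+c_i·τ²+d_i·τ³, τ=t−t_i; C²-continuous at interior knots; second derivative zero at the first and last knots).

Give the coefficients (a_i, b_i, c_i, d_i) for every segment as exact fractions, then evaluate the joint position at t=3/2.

  seg 0: a=-4 b=43/12 c=0 d=-7/12
  seg 1: a=-1 b=11/6 c=-7/4 d=7/24
S(3/2) = -31/64

Δ: Δ0=3, Δ1=-1/2
row 1: diag=6, rhs=-21; c'=1/3, d'=-7/2
back: M1=-7/2
M: M0=0, M1=-7/2, M2=0
seg 0: a=-4, c=M0/2=0, d=(M1−M0)/(6·1)=-7/12, b=Δ0−h0·(2M0+M1)/6=43/12
seg 1: a=-1, c=M1/2=-7/4, d=(M2−M1)/(6·2)=7/24, b=Δ1−h1·(2M1+M2)/6=11/6
t_q=3/2 → seg 1, τ=1/2; S=-1+11/6·τ+-7/4·τ²+7/24·τ³=-31/64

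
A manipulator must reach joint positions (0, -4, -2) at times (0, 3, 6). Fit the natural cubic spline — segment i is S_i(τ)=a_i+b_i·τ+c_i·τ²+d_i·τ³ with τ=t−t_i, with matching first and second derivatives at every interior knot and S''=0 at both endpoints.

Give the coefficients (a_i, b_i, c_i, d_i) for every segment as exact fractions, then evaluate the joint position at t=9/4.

  seg 0: a=0 b=-11/6 c=0 d=1/18
  seg 1: a=-4 b=-1/3 c=1/2 d=-1/18
S(9/4) = -447/128

Δ: Δ0=-4/3, Δ1=2/3
row 1: diag=12, rhs=12; c'=1/4, d'=1
back: M1=1
M: M0=0, M1=1, M2=0
seg 0: a=0, c=M0/2=0, d=(M1−M0)/(6·3)=1/18, b=Δ0−h0·(2M0+M1)/6=-11/6
seg 1: a=-4, c=M1/2=1/2, d=(M2−M1)/(6·3)=-1/18, b=Δ1−h1·(2M1+M2)/6=-1/3
t_q=9/4 → seg 0, τ=9/4; S=0+-11/6·τ+0·τ²+1/18·τ³=-447/128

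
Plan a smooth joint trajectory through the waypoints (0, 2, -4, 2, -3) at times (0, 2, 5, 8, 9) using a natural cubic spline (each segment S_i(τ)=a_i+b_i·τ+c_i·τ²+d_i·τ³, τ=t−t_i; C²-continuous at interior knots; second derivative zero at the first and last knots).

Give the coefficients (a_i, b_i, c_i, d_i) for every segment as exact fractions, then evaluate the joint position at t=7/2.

  seg 0: a=0 b=39/19 c=0 d=-5/19
  seg 1: a=2 b=-21/19 c=-30/19 d=73/171
  seg 2: a=-4 b=18/19 c=43/19 d=-109/171
  seg 3: a=2 b=-51/19 c=-66/19 d=22/19
S(7/2) = -269/152

Δ: Δ0=1, Δ1=-2, Δ2=2, Δ3=-5
row 1: diag=10, rhs=-18; c'=3/10, d'=-9/5
row 2: denom=12−3·3/10=111/10; d'=(24−3·-9/5)/(111/10)=98/37
row 3: denom=8−3·10/37=266/37; d'=(-42−3·98/37)/(266/37)=-132/19
back: M3=-132/19
back: M2=98/37−10/37·-132/19=86/19
back: M1=-9/5−3/10·86/19=-60/19
M: M0=0, M1=-60/19, M2=86/19, M3=-132/19, M4=0
seg 0: a=0, c=M0/2=0, d=(M1−M0)/(6·2)=-5/19, b=Δ0−h0·(2M0+M1)/6=39/19
seg 1: a=2, c=M1/2=-30/19, d=(M2−M1)/(6·3)=73/171, b=Δ1−h1·(2M1+M2)/6=-21/19
seg 2: a=-4, c=M2/2=43/19, d=(M3−M2)/(6·3)=-109/171, b=Δ2−h2·(2M2+M3)/6=18/19
seg 3: a=2, c=M3/2=-66/19, d=(M4−M3)/(6·1)=22/19, b=Δ3−h3·(2M3+M4)/6=-51/19
t_q=7/2 → seg 1, τ=3/2; S=2+-21/19·τ+-30/19·τ²+73/171·τ³=-269/152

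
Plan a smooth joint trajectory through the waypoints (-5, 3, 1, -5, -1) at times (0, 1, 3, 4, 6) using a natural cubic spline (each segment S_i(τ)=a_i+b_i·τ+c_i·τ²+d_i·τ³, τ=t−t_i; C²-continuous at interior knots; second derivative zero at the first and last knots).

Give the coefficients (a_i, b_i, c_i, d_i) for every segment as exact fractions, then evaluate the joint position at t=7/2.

Δ: Δ0=8, Δ1=-1, Δ2=-6, Δ3=2
row 1: diag=6, rhs=-54; c'=1/3, d'=-9
row 2: denom=6−2·1/3=16/3; d'=(-30−2·-9)/(16/3)=-9/4
row 3: denom=6−1·3/16=93/16; d'=(48−1·-9/4)/(93/16)=268/31
back: M3=268/31
back: M2=-9/4−3/16·268/31=-120/31
back: M1=-9−1/3·-120/31=-239/31
M: M0=0, M1=-239/31, M2=-120/31, M3=268/31, M4=0
seg 0: a=-5, c=M0/2=0, d=(M1−M0)/(6·1)=-239/186, b=Δ0−h0·(2M0+M1)/6=1727/186
seg 1: a=3, c=M1/2=-239/62, d=(M2−M1)/(6·2)=119/372, b=Δ1−h1·(2M1+M2)/6=505/93
seg 2: a=1, c=M2/2=-60/31, d=(M3−M2)/(6·1)=194/93, b=Δ2−h2·(2M2+M3)/6=-572/93
seg 3: a=-5, c=M3/2=134/31, d=(M4−M3)/(6·2)=-67/93, b=Δ3−h3·(2M3+M4)/6=-350/93
t_q=7/2 → seg 2, τ=1/2; S=1+-572/93·τ+-60/31·τ²+194/93·τ³=-285/124

  seg 0: a=-5 b=1727/186 c=0 d=-239/186
  seg 1: a=3 b=505/93 c=-239/62 d=119/372
  seg 2: a=1 b=-572/93 c=-60/31 d=194/93
  seg 3: a=-5 b=-350/93 c=134/31 d=-67/93
S(7/2) = -285/124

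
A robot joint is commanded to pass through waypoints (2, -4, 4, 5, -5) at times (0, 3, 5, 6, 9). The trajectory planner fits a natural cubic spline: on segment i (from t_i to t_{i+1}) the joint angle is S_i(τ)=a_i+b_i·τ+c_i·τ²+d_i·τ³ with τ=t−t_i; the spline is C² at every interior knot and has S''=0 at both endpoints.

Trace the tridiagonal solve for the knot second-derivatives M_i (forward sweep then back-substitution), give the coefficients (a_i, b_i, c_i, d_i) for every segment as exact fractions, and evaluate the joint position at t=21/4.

Δ: Δ0=-2, Δ1=4, Δ2=1, Δ3=-10/3
row 1: diag=10, rhs=36; c'=1/5, d'=18/5
row 2: denom=6−2·1/5=28/5; d'=(-18−2·18/5)/(28/5)=-9/2
row 3: denom=8−1·5/28=219/28; d'=(-26−1·-9/2)/(219/28)=-602/219
back: M3=-602/219
back: M2=-9/2−5/28·-602/219=-878/219
back: M1=18/5−1/5·-878/219=964/219
M: M0=0, M1=964/219, M2=-878/219, M3=-602/219, M4=0
seg 0: a=2, c=M0/2=0, d=(M1−M0)/(6·3)=482/1971, b=Δ0−h0·(2M0+M1)/6=-920/219
seg 1: a=-4, c=M1/2=482/219, d=(M2−M1)/(6·2)=-307/438, b=Δ1−h1·(2M1+M2)/6=526/219
seg 2: a=4, c=M2/2=-439/219, d=(M3−M2)/(6·1)=46/219, b=Δ2−h2·(2M2+M3)/6=204/73
seg 3: a=5, c=M3/2=-301/219, d=(M4−M3)/(6·3)=301/1971, b=Δ3−h3·(2M3+M4)/6=-128/219
t_q=21/4 → seg 2, τ=1/4; S=4+204/73·τ+-439/219·τ²+46/219·τ³=10691/2336

  seg 0: a=2 b=-920/219 c=0 d=482/1971
  seg 1: a=-4 b=526/219 c=482/219 d=-307/438
  seg 2: a=4 b=204/73 c=-439/219 d=46/219
  seg 3: a=5 b=-128/219 c=-301/219 d=301/1971
S(21/4) = 10691/2336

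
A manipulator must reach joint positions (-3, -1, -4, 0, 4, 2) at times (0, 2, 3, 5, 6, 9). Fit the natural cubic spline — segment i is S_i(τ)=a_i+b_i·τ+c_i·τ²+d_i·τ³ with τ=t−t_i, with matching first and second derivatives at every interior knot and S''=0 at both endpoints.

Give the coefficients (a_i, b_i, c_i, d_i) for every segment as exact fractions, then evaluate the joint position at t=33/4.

  seg 0: a=-3 b=11521/4359 c=0 d=-3581/8718
  seg 1: a=-1 b=-9965/4359 c=-3581/1453 d=7631/4359
  seg 2: a=-4 b=-8558/4359 c=4050/1453 d=-1756/4359
  seg 3: a=0 b=18970/4359 c=538/1453 d=-3148/4359
  seg 4: a=4 b=12754/4359 c=-2610/1453 d=290/1453
S(33/4) = 174965/46496

Δ: Δ0=1, Δ1=-3, Δ2=2, Δ3=4, Δ4=-2/3
row 1: diag=6, rhs=-24; c'=1/6, d'=-4
row 2: denom=6−1·1/6=35/6; d'=(30−1·-4)/(35/6)=204/35
row 3: denom=6−2·12/35=186/35; d'=(12−2·204/35)/(186/35)=2/31
row 4: denom=8−1·35/186=1453/186; d'=(-28−1·2/31)/(1453/186)=-5220/1453
back: M4=-5220/1453
back: M3=2/31−35/186·-5220/1453=1076/1453
back: M2=204/35−12/35·1076/1453=8100/1453
back: M1=-4−1/6·8100/1453=-7162/1453
M: M0=0, M1=-7162/1453, M2=8100/1453, M3=1076/1453, M4=-5220/1453, M5=0
seg 0: a=-3, c=M0/2=0, d=(M1−M0)/(6·2)=-3581/8718, b=Δ0−h0·(2M0+M1)/6=11521/4359
seg 1: a=-1, c=M1/2=-3581/1453, d=(M2−M1)/(6·1)=7631/4359, b=Δ1−h1·(2M1+M2)/6=-9965/4359
seg 2: a=-4, c=M2/2=4050/1453, d=(M3−M2)/(6·2)=-1756/4359, b=Δ2−h2·(2M2+M3)/6=-8558/4359
seg 3: a=0, c=M3/2=538/1453, d=(M4−M3)/(6·1)=-3148/4359, b=Δ3−h3·(2M3+M4)/6=18970/4359
seg 4: a=4, c=M4/2=-2610/1453, d=(M5−M4)/(6·3)=290/1453, b=Δ4−h4·(2M4+M5)/6=12754/4359
t_q=33/4 → seg 4, τ=9/4; S=4+12754/4359·τ+-2610/1453·τ²+290/1453·τ³=174965/46496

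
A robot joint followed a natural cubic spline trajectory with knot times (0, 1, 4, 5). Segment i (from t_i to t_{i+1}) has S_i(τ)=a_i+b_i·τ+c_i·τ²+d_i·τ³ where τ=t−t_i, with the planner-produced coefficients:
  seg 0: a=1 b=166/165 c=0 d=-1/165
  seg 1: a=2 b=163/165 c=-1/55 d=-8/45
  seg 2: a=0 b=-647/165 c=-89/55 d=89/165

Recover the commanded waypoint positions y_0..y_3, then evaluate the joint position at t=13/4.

y_0 = S_0(0) = a_0 = 1
y_1 = S_1(0) = a_1 = 2
y_2 = S_2(0) = a_2 = 0
y_3 = S_2(1) = -5
t_q=13/4 is in segment 1 (τ=9/4); S_1(τ)=1853/880

y_0=1 y_1=2 y_2=0 y_3=-5
S(13/4) = 1853/880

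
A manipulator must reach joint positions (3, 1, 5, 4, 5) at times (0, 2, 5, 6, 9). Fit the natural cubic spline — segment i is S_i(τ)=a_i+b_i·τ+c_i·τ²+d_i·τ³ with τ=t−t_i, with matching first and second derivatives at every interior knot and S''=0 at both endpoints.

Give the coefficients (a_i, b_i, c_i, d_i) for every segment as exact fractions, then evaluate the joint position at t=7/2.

  seg 0: a=3 b=-54/31 c=0 d=23/124
  seg 1: a=1 b=15/31 c=69/62 d=-463/1674
  seg 2: a=5 b=-19/62 c=-128/93 d=127/186
  seg 3: a=4 b=-94/93 c=125/186 d=-125/1674
S(7/2) = 1635/496

Δ: Δ0=-1, Δ1=4/3, Δ2=-1, Δ3=1/3
row 1: diag=10, rhs=14; c'=3/10, d'=7/5
row 2: denom=8−3·3/10=71/10; d'=(-14−3·7/5)/(71/10)=-182/71
row 3: denom=8−1·10/71=558/71; d'=(8−1·-182/71)/(558/71)=125/93
back: M3=125/93
back: M2=-182/71−10/71·125/93=-256/93
back: M1=7/5−3/10·-256/93=69/31
M: M0=0, M1=69/31, M2=-256/93, M3=125/93, M4=0
seg 0: a=3, c=M0/2=0, d=(M1−M0)/(6·2)=23/124, b=Δ0−h0·(2M0+M1)/6=-54/31
seg 1: a=1, c=M1/2=69/62, d=(M2−M1)/(6·3)=-463/1674, b=Δ1−h1·(2M1+M2)/6=15/31
seg 2: a=5, c=M2/2=-128/93, d=(M3−M2)/(6·1)=127/186, b=Δ2−h2·(2M2+M3)/6=-19/62
seg 3: a=4, c=M3/2=125/186, d=(M4−M3)/(6·3)=-125/1674, b=Δ3−h3·(2M3+M4)/6=-94/93
t_q=7/2 → seg 1, τ=3/2; S=1+15/31·τ+69/62·τ²+-463/1674·τ³=1635/496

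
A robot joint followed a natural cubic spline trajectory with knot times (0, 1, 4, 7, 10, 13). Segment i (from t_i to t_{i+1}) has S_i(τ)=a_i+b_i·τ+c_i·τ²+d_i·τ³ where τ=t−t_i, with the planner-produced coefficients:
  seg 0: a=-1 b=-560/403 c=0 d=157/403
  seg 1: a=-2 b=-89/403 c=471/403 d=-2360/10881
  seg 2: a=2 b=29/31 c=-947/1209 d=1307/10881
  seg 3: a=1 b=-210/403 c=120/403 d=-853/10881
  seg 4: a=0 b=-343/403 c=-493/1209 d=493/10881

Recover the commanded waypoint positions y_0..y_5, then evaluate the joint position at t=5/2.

y_0 = S_0(0) = a_0 = -1
y_1 = S_1(0) = a_1 = -2
y_2 = S_2(0) = a_2 = 2
y_3 = S_3(0) = a_3 = 1
y_4 = S_4(0) = a_4 = 0
y_5 = S_4(3) = -5
t_q=5/2 is in segment 1 (τ=3/2); S_1(τ)=-699/1612

y_0=-1 y_1=-2 y_2=2 y_3=1 y_4=0 y_5=-5
S(5/2) = -699/1612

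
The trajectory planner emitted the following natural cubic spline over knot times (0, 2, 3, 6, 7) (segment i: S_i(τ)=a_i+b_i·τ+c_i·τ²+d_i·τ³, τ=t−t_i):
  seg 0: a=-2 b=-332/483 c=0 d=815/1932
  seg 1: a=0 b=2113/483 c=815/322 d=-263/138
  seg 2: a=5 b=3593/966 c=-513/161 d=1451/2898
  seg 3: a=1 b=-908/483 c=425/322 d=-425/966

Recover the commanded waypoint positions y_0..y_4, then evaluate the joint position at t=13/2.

y_0 = S_0(0) = a_0 = -2
y_1 = S_1(0) = a_1 = 0
y_2 = S_2(0) = a_2 = 5
y_3 = S_3(0) = a_3 = 1
y_4 = S_3(1) = 0
t_q=13/2 is in segment 3 (τ=1/2); S_3(τ)=863/2576

y_0=-2 y_1=0 y_2=5 y_3=1 y_4=0
S(13/2) = 863/2576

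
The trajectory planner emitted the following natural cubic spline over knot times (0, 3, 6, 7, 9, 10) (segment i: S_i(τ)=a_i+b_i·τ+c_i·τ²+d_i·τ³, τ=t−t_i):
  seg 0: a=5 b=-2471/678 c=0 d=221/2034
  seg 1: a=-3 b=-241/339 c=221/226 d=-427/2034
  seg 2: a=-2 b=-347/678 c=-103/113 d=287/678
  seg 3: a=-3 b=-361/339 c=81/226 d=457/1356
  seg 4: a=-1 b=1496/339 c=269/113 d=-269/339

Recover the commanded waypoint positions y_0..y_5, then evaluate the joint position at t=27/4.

y_0=5 y_1=-3 y_2=-2 y_3=-3 y_4=-1 y_5=5
S(27/4) = -39313/14464

y_0 = S_0(0) = a_0 = 5
y_1 = S_1(0) = a_1 = -3
y_2 = S_2(0) = a_2 = -2
y_3 = S_3(0) = a_3 = -3
y_4 = S_4(0) = a_4 = -1
y_5 = S_4(1) = 5
t_q=27/4 is in segment 2 (τ=3/4); S_2(τ)=-39313/14464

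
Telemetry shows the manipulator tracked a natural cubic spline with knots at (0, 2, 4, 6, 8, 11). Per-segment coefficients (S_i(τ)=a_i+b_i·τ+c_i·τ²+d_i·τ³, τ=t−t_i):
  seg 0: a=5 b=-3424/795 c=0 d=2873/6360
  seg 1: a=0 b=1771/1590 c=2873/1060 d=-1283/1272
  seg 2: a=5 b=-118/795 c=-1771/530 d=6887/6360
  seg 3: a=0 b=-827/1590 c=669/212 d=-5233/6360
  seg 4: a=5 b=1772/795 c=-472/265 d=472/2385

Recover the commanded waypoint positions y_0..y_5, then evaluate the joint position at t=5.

y_0=5 y_1=0 y_2=5 y_3=0 y_4=5 y_5=1
S(5) = 5497/2120

y_0 = S_0(0) = a_0 = 5
y_1 = S_1(0) = a_1 = 0
y_2 = S_2(0) = a_2 = 5
y_3 = S_3(0) = a_3 = 0
y_4 = S_4(0) = a_4 = 5
y_5 = S_4(3) = 1
t_q=5 is in segment 2 (τ=1); S_2(τ)=5497/2120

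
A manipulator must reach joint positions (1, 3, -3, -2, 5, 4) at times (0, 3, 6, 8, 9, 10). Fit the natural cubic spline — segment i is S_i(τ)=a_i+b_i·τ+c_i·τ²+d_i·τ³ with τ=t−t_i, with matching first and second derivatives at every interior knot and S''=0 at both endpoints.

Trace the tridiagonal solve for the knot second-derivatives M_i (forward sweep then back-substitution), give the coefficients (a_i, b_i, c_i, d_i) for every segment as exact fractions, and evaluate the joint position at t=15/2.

  seg 0: a=1 b=6383/4722 c=0 d=-3235/42498
  seg 1: a=3 b=-1661/2361 c=-3235/4722 d=3583/42498
  seg 2: a=-3 b=-11983/4722 c=58/787 d=1706/2361
  seg 3: a=-2 b=30353/4722 c=3470/787 d=-18119/4722
  seg 4: a=5 b=8818/2361 c=-11179/1574 d=11179/4722
S(15/2) = -3307/787

Δ: Δ0=2/3, Δ1=-2, Δ2=1/2, Δ3=7, Δ4=-1
row 1: diag=12, rhs=-16; c'=1/4, d'=-4/3
row 2: denom=10−3·1/4=37/4; d'=(15−3·-4/3)/(37/4)=76/37
row 3: denom=6−2·8/37=206/37; d'=(39−2·76/37)/(206/37)=1291/206
row 4: denom=4−1·37/206=787/206; d'=(-48−1·1291/206)/(787/206)=-11179/787
back: M4=-11179/787
back: M3=1291/206−37/206·-11179/787=6940/787
back: M2=76/37−8/37·6940/787=116/787
back: M1=-4/3−1/4·116/787=-3235/2361
M: M0=0, M1=-3235/2361, M2=116/787, M3=6940/787, M4=-11179/787, M5=0
seg 0: a=1, c=M0/2=0, d=(M1−M0)/(6·3)=-3235/42498, b=Δ0−h0·(2M0+M1)/6=6383/4722
seg 1: a=3, c=M1/2=-3235/4722, d=(M2−M1)/(6·3)=3583/42498, b=Δ1−h1·(2M1+M2)/6=-1661/2361
seg 2: a=-3, c=M2/2=58/787, d=(M3−M2)/(6·2)=1706/2361, b=Δ2−h2·(2M2+M3)/6=-11983/4722
seg 3: a=-2, c=M3/2=3470/787, d=(M4−M3)/(6·1)=-18119/4722, b=Δ3−h3·(2M3+M4)/6=30353/4722
seg 4: a=5, c=M4/2=-11179/1574, d=(M5−M4)/(6·1)=11179/4722, b=Δ4−h4·(2M4+M5)/6=8818/2361
t_q=15/2 → seg 2, τ=3/2; S=-3+-11983/4722·τ+58/787·τ²+1706/2361·τ³=-3307/787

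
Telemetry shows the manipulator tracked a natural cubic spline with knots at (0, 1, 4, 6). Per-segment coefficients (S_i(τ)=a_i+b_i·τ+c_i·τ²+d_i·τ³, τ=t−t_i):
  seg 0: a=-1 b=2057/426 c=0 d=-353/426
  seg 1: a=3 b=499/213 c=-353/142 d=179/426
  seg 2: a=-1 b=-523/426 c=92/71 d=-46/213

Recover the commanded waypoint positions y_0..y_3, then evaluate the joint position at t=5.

y_0 = S_0(0) = a_0 = -1
y_1 = S_1(0) = a_1 = 3
y_2 = S_2(0) = a_2 = -1
y_3 = S_2(2) = 0
t_q=5 is in segment 2 (τ=1); S_2(τ)=-163/142

y_0=-1 y_1=3 y_2=-1 y_3=0
S(5) = -163/142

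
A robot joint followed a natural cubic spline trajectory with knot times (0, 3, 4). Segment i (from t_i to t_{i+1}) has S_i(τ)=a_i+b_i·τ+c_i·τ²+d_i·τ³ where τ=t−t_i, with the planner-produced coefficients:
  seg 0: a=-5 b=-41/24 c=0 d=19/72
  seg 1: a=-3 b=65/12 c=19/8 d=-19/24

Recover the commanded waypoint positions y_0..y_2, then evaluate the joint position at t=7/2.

y_0 = S_0(0) = a_0 = -5
y_1 = S_1(0) = a_1 = -3
y_2 = S_1(1) = 4
t_q=7/2 is in segment 1 (τ=1/2); S_1(τ)=13/64

y_0=-5 y_1=-3 y_2=4
S(7/2) = 13/64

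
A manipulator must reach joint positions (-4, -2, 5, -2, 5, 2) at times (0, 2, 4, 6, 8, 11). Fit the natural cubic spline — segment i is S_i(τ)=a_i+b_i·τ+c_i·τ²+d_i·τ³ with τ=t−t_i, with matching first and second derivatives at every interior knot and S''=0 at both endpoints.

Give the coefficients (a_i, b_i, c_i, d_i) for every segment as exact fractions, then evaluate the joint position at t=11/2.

  seg 0: a=-4 b=-17/53 c=0 d=35/106
  seg 1: a=-2 b=193/53 c=105/53 d=-435/424
  seg 2: a=5 b=-79/106 c=-885/212 d=593/424
  seg 3: a=-2 b=-35/53 c=447/106 d=-453/424
  seg 4: a=5 b=359/106 c=-465/212 d=155/636
S(11/2) = -2681/3392

Δ: Δ0=1, Δ1=7/2, Δ2=-7/2, Δ3=7/2, Δ4=-1
row 1: diag=8, rhs=15; c'=1/4, d'=15/8
row 2: denom=8−2·1/4=15/2; d'=(-42−2·15/8)/(15/2)=-61/10
row 3: denom=8−2·4/15=112/15; d'=(42−2·-61/10)/(112/15)=813/112
row 4: denom=10−2·15/56=265/28; d'=(-27−2·813/112)/(265/28)=-465/106
back: M4=-465/106
back: M3=813/112−15/56·-465/106=447/53
back: M2=-61/10−4/15·447/53=-885/106
back: M1=15/8−1/4·-885/106=210/53
M: M0=0, M1=210/53, M2=-885/106, M3=447/53, M4=-465/106, M5=0
seg 0: a=-4, c=M0/2=0, d=(M1−M0)/(6·2)=35/106, b=Δ0−h0·(2M0+M1)/6=-17/53
seg 1: a=-2, c=M1/2=105/53, d=(M2−M1)/(6·2)=-435/424, b=Δ1−h1·(2M1+M2)/6=193/53
seg 2: a=5, c=M2/2=-885/212, d=(M3−M2)/(6·2)=593/424, b=Δ2−h2·(2M2+M3)/6=-79/106
seg 3: a=-2, c=M3/2=447/106, d=(M4−M3)/(6·2)=-453/424, b=Δ3−h3·(2M3+M4)/6=-35/53
seg 4: a=5, c=M4/2=-465/212, d=(M5−M4)/(6·3)=155/636, b=Δ4−h4·(2M4+M5)/6=359/106
t_q=11/2 → seg 2, τ=3/2; S=5+-79/106·τ+-885/212·τ²+593/424·τ³=-2681/3392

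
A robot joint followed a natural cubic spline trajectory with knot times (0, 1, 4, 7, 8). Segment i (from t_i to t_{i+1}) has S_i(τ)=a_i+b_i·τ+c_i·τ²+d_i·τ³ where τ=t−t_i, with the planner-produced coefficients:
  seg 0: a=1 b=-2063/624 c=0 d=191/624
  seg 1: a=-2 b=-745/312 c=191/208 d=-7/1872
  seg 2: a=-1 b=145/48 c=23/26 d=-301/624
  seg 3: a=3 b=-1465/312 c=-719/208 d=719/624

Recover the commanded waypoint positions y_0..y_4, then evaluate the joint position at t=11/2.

y_0 = S_0(0) = a_0 = 1
y_1 = S_1(0) = a_1 = -2
y_2 = S_2(0) = a_2 = -1
y_3 = S_3(0) = a_3 = 3
y_4 = S_3(1) = -4
t_q=11/2 is in segment 2 (τ=3/2); S_2(τ)=6479/1664

y_0=1 y_1=-2 y_2=-1 y_3=3 y_4=-4
S(11/2) = 6479/1664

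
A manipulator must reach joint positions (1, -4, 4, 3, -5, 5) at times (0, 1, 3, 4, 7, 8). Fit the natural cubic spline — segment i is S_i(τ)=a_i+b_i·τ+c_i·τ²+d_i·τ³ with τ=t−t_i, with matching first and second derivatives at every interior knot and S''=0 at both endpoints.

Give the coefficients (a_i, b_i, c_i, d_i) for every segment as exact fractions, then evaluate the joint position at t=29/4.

Δ: Δ0=-5, Δ1=4, Δ2=-1, Δ3=-8/3, Δ4=10
row 1: diag=6, rhs=54; c'=1/3, d'=9
row 2: denom=6−2·1/3=16/3; d'=(-30−2·9)/(16/3)=-9
row 3: denom=8−1·3/16=125/16; d'=(-10−1·-9)/(125/16)=-16/125
row 4: denom=8−3·48/125=856/125; d'=(76−3·-16/125)/(856/125)=2387/214
back: M4=2387/214
back: M3=-16/125−48/125·2387/214=-472/107
back: M2=-9−3/16·-472/107=-1749/214
back: M1=9−1/3·-1749/214=2509/214
M: M0=0, M1=2509/214, M2=-1749/214, M3=-472/107, M4=2387/214, M5=0
seg 0: a=1, c=M0/2=0, d=(M1−M0)/(6·1)=2509/1284, b=Δ0−h0·(2M0+M1)/6=-8929/1284
seg 1: a=-4, c=M1/2=2509/428, d=(M2−M1)/(6·2)=-2129/1284, b=Δ1−h1·(2M1+M2)/6=-701/642
seg 2: a=4, c=M2/2=-1749/428, d=(M3−M2)/(6·1)=805/1284, b=Δ2−h2·(2M2+M3)/6=1579/642
seg 3: a=3, c=M3/2=-236/107, d=(M4−M3)/(6·3)=3331/3852, b=Δ3−h3·(2M3+M4)/6=-4921/1284
seg 4: a=-5, c=M4/2=2387/428, d=(M5−M4)/(6·1)=-2387/1284, b=Δ4−h4·(2M4+M5)/6=4033/642
t_q=29/4 → seg 4, τ=1/4; S=-5+4033/642·τ+2387/428·τ²+-2387/1284·τ³=-85189/27392

  seg 0: a=1 b=-8929/1284 c=0 d=2509/1284
  seg 1: a=-4 b=-701/642 c=2509/428 d=-2129/1284
  seg 2: a=4 b=1579/642 c=-1749/428 d=805/1284
  seg 3: a=3 b=-4921/1284 c=-236/107 d=3331/3852
  seg 4: a=-5 b=4033/642 c=2387/428 d=-2387/1284
S(29/4) = -85189/27392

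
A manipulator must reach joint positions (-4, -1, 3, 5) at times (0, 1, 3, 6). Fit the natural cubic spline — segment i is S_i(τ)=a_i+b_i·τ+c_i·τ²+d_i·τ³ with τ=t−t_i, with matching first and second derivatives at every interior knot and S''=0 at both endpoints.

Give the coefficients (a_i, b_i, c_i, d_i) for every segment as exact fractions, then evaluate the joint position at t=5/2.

Δ: Δ0=3, Δ1=2, Δ2=2/3
row 1: diag=6, rhs=-6; c'=1/3, d'=-1
row 2: denom=10−2·1/3=28/3; d'=(-8−2·-1)/(28/3)=-9/14
back: M2=-9/14
back: M1=-1−1/3·-9/14=-11/14
M: M0=0, M1=-11/14, M2=-9/14, M3=0
seg 0: a=-4, c=M0/2=0, d=(M1−M0)/(6·1)=-11/84, b=Δ0−h0·(2M0+M1)/6=263/84
seg 1: a=-1, c=M1/2=-11/28, d=(M2−M1)/(6·2)=1/84, b=Δ1−h1·(2M1+M2)/6=115/42
seg 2: a=3, c=M2/2=-9/28, d=(M3−M2)/(6·3)=1/28, b=Δ2−h2·(2M2+M3)/6=55/42
t_q=5/2 → seg 1, τ=3/2; S=-1+115/42·τ+-11/28·τ²+1/84·τ³=507/224

  seg 0: a=-4 b=263/84 c=0 d=-11/84
  seg 1: a=-1 b=115/42 c=-11/28 d=1/84
  seg 2: a=3 b=55/42 c=-9/28 d=1/28
S(5/2) = 507/224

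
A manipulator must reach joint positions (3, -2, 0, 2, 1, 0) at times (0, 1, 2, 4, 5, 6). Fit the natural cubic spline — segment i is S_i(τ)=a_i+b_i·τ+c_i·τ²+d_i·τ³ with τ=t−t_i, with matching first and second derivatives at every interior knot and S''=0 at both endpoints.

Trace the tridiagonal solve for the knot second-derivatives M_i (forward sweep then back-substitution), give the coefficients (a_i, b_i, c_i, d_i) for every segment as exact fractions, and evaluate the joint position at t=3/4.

Δ: Δ0=-5, Δ1=2, Δ2=1, Δ3=-1, Δ4=-1
row 1: diag=4, rhs=42; c'=1/4, d'=21/2
row 2: denom=6−1·1/4=23/4; d'=(-6−1·21/2)/(23/4)=-66/23
row 3: denom=6−2·8/23=122/23; d'=(-12−2·-66/23)/(122/23)=-72/61
row 4: denom=4−1·23/122=465/122; d'=(0−1·-72/61)/(465/122)=48/155
back: M4=48/155
back: M3=-72/61−23/122·48/155=-192/155
back: M2=-66/23−8/23·-192/155=-378/155
back: M1=21/2−1/4·-378/155=1722/155
M: M0=0, M1=1722/155, M2=-378/155, M3=-192/155, M4=48/155, M5=0
seg 0: a=3, c=M0/2=0, d=(M1−M0)/(6·1)=287/155, b=Δ0−h0·(2M0+M1)/6=-1062/155
seg 1: a=-2, c=M1/2=861/155, d=(M2−M1)/(6·1)=-70/31, b=Δ1−h1·(2M1+M2)/6=-201/155
seg 2: a=0, c=M2/2=-189/155, d=(M3−M2)/(6·2)=1/10, b=Δ2−h2·(2M2+M3)/6=471/155
seg 3: a=2, c=M3/2=-96/155, d=(M4−M3)/(6·1)=8/31, b=Δ3−h3·(2M3+M4)/6=-99/155
seg 4: a=1, c=M4/2=24/155, d=(M5−M4)/(6·1)=-8/155, b=Δ4−h4·(2M4+M5)/6=-171/155
t_q=3/4 → seg 0, τ=3/4; S=3+-1062/155·τ+0·τ²+287/155·τ³=-13467/9920

  seg 0: a=3 b=-1062/155 c=0 d=287/155
  seg 1: a=-2 b=-201/155 c=861/155 d=-70/31
  seg 2: a=0 b=471/155 c=-189/155 d=1/10
  seg 3: a=2 b=-99/155 c=-96/155 d=8/31
  seg 4: a=1 b=-171/155 c=24/155 d=-8/155
S(3/4) = -13467/9920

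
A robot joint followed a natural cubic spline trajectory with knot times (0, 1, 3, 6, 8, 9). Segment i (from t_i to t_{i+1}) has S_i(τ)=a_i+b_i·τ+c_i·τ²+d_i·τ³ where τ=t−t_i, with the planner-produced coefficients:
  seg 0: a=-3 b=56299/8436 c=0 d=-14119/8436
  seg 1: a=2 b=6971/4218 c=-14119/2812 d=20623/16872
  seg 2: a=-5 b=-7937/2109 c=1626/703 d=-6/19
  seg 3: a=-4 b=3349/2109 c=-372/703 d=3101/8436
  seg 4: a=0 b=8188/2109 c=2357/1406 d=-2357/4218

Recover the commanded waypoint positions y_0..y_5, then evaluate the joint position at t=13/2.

y_0=-3 y_1=2 y_2=-5 y_3=-4 y_4=0 y_5=5
S(13/2) = -74065/22496

y_0 = S_0(0) = a_0 = -3
y_1 = S_1(0) = a_1 = 2
y_2 = S_2(0) = a_2 = -5
y_3 = S_3(0) = a_3 = -4
y_4 = S_4(0) = a_4 = 0
y_5 = S_4(1) = 5
t_q=13/2 is in segment 3 (τ=1/2); S_3(τ)=-74065/22496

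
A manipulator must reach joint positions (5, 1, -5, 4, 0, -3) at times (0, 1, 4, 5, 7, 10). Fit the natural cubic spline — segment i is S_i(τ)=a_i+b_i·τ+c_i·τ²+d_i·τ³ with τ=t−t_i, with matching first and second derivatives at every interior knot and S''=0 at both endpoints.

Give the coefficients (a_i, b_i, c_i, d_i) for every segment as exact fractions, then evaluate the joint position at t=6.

  seg 0: a=5 b=-891/250 c=0 d=-109/250
  seg 1: a=1 b=-609/125 c=-327/250 d=1699/2250
  seg 2: a=-5 b=1917/250 c=686/125 d=-1039/250
  seg 3: a=4 b=772/125 c=-349/50 d=723/500
  seg 4: a=0 b=-549/125 c=212/125 d=-212/1125
S(6) = 2321/500

Δ: Δ0=-4, Δ1=-2, Δ2=9, Δ3=-2, Δ4=-1
row 1: diag=8, rhs=12; c'=3/8, d'=3/2
row 2: denom=8−3·3/8=55/8; d'=(66−3·3/2)/(55/8)=492/55
row 3: denom=6−1·8/55=322/55; d'=(-66−1·492/55)/(322/55)=-2061/161
row 4: denom=10−2·55/161=1500/161; d'=(6−2·-2061/161)/(1500/161)=424/125
back: M4=424/125
back: M3=-2061/161−55/161·424/125=-349/25
back: M2=492/55−8/55·-349/25=1372/125
back: M1=3/2−3/8·1372/125=-327/125
M: M0=0, M1=-327/125, M2=1372/125, M3=-349/25, M4=424/125, M5=0
seg 0: a=5, c=M0/2=0, d=(M1−M0)/(6·1)=-109/250, b=Δ0−h0·(2M0+M1)/6=-891/250
seg 1: a=1, c=M1/2=-327/250, d=(M2−M1)/(6·3)=1699/2250, b=Δ1−h1·(2M1+M2)/6=-609/125
seg 2: a=-5, c=M2/2=686/125, d=(M3−M2)/(6·1)=-1039/250, b=Δ2−h2·(2M2+M3)/6=1917/250
seg 3: a=4, c=M3/2=-349/50, d=(M4−M3)/(6·2)=723/500, b=Δ3−h3·(2M3+M4)/6=772/125
seg 4: a=0, c=M4/2=212/125, d=(M5−M4)/(6·3)=-212/1125, b=Δ4−h4·(2M4+M5)/6=-549/125
t_q=6 → seg 3, τ=1; S=4+772/125·τ+-349/50·τ²+723/500·τ³=2321/500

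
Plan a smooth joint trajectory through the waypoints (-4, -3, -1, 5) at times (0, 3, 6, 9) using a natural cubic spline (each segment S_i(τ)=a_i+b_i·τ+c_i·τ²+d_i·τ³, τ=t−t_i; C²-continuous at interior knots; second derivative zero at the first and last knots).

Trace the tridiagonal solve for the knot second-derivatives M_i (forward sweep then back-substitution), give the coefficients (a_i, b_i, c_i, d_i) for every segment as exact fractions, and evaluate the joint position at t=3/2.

Δ: Δ0=1/3, Δ1=2/3, Δ2=2
row 1: diag=12, rhs=2; c'=1/4, d'=1/6
row 2: denom=12−3·1/4=45/4; d'=(8−3·1/6)/(45/4)=2/3
back: M2=2/3
back: M1=1/6−1/4·2/3=0
M: M0=0, M1=0, M2=2/3, M3=0
seg 0: a=-4, c=M0/2=0, d=(M1−M0)/(6·3)=0, b=Δ0−h0·(2M0+M1)/6=1/3
seg 1: a=-3, c=M1/2=0, d=(M2−M1)/(6·3)=1/27, b=Δ1−h1·(2M1+M2)/6=1/3
seg 2: a=-1, c=M2/2=1/3, d=(M3−M2)/(6·3)=-1/27, b=Δ2−h2·(2M2+M3)/6=4/3
t_q=3/2 → seg 0, τ=3/2; S=-4+1/3·τ+0·τ²+0·τ³=-7/2

  seg 0: a=-4 b=1/3 c=0 d=0
  seg 1: a=-3 b=1/3 c=0 d=1/27
  seg 2: a=-1 b=4/3 c=1/3 d=-1/27
S(3/2) = -7/2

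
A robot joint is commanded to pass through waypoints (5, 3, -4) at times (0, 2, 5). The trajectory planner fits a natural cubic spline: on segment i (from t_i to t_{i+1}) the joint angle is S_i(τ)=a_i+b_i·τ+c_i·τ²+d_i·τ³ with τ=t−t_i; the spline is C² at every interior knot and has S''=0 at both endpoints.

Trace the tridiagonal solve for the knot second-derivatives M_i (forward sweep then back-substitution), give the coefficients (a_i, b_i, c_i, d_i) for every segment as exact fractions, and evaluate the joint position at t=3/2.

Δ: Δ0=-1, Δ1=-7/3
row 1: diag=10, rhs=-8; c'=3/10, d'=-4/5
back: M1=-4/5
M: M0=0, M1=-4/5, M2=0
seg 0: a=5, c=M0/2=0, d=(M1−M0)/(6·2)=-1/15, b=Δ0−h0·(2M0+M1)/6=-11/15
seg 1: a=3, c=M1/2=-2/5, d=(M2−M1)/(6·3)=2/45, b=Δ1−h1·(2M1+M2)/6=-23/15
t_q=3/2 → seg 0, τ=3/2; S=5+-11/15·τ+0·τ²+-1/15·τ³=147/40

  seg 0: a=5 b=-11/15 c=0 d=-1/15
  seg 1: a=3 b=-23/15 c=-2/5 d=2/45
S(3/2) = 147/40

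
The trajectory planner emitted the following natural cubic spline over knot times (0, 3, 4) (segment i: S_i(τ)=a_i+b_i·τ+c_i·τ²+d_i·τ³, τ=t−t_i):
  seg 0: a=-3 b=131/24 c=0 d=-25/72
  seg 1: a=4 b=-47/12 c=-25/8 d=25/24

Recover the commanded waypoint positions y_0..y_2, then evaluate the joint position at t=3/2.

y_0 = S_0(0) = a_0 = -3
y_1 = S_1(0) = a_1 = 4
y_2 = S_1(1) = -2
t_q=3/2 is in segment 0 (τ=3/2); S_0(τ)=257/64

y_0=-3 y_1=4 y_2=-2
S(3/2) = 257/64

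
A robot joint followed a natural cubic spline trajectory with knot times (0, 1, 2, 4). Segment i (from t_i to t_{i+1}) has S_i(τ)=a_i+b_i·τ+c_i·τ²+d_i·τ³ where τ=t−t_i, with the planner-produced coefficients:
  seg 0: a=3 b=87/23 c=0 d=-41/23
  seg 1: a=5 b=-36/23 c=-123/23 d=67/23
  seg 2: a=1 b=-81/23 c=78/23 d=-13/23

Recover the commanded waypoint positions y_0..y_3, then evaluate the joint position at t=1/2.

y_0 = S_0(0) = a_0 = 3
y_1 = S_1(0) = a_1 = 5
y_2 = S_2(0) = a_2 = 1
y_3 = S_2(2) = 3
t_q=1/2 is in segment 0 (τ=1/2); S_0(τ)=859/184

y_0=3 y_1=5 y_2=1 y_3=3
S(1/2) = 859/184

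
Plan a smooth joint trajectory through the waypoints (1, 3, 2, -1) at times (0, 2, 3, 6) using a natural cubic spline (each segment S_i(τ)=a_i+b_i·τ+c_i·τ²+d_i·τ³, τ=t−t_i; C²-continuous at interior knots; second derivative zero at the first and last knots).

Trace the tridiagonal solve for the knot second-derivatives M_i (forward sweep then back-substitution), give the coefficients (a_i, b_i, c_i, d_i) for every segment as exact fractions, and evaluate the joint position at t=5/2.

  seg 0: a=1 b=79/47 c=0 d=-8/47
  seg 1: a=3 b=-17/47 c=-48/47 d=18/47
  seg 2: a=2 b=-59/47 c=6/47 d=-2/141
S(5/2) = 491/188

Δ: Δ0=1, Δ1=-1, Δ2=-1
row 1: diag=6, rhs=-12; c'=1/6, d'=-2
row 2: denom=8−1·1/6=47/6; d'=(0−1·-2)/(47/6)=12/47
back: M2=12/47
back: M1=-2−1/6·12/47=-96/47
M: M0=0, M1=-96/47, M2=12/47, M3=0
seg 0: a=1, c=M0/2=0, d=(M1−M0)/(6·2)=-8/47, b=Δ0−h0·(2M0+M1)/6=79/47
seg 1: a=3, c=M1/2=-48/47, d=(M2−M1)/(6·1)=18/47, b=Δ1−h1·(2M1+M2)/6=-17/47
seg 2: a=2, c=M2/2=6/47, d=(M3−M2)/(6·3)=-2/141, b=Δ2−h2·(2M2+M3)/6=-59/47
t_q=5/2 → seg 1, τ=1/2; S=3+-17/47·τ+-48/47·τ²+18/47·τ³=491/188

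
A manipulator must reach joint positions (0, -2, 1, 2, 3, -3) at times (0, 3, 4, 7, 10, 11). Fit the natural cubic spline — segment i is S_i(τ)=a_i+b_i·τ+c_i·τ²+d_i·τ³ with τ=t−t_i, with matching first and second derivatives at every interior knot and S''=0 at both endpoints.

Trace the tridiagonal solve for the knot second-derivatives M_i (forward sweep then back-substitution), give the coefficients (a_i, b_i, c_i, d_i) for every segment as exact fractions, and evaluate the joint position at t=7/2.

  seg 0: a=0 b=-3667/1635 c=0 d=859/4905
  seg 1: a=-2 b=4064/1635 c=859/545 d=-1736/1635
  seg 2: a=1 b=802/327 c=-877/545 d=164/545
  seg 3: a=2 b=1508/1635 c=599/545 d=-706/1635
  seg 4: a=3 b=-6772/1635 c=-1519/545 d=1519/1635
S(7/2) = -1081/2180

Δ: Δ0=-2/3, Δ1=3, Δ2=1/3, Δ3=1/3, Δ4=-6
row 1: diag=8, rhs=22; c'=1/8, d'=11/4
row 2: denom=8−1·1/8=63/8; d'=(-16−1·11/4)/(63/8)=-50/21
row 3: denom=12−3·8/21=76/7; d'=(0−3·-50/21)/(76/7)=25/38
row 4: denom=8−3·21/76=545/76; d'=(-38−3·25/38)/(545/76)=-3038/545
back: M4=-3038/545
back: M3=25/38−21/76·-3038/545=1198/545
back: M2=-50/21−8/21·1198/545=-1754/545
back: M1=11/4−1/8·-1754/545=1718/545
M: M0=0, M1=1718/545, M2=-1754/545, M3=1198/545, M4=-3038/545, M5=0
seg 0: a=0, c=M0/2=0, d=(M1−M0)/(6·3)=859/4905, b=Δ0−h0·(2M0+M1)/6=-3667/1635
seg 1: a=-2, c=M1/2=859/545, d=(M2−M1)/(6·1)=-1736/1635, b=Δ1−h1·(2M1+M2)/6=4064/1635
seg 2: a=1, c=M2/2=-877/545, d=(M3−M2)/(6·3)=164/545, b=Δ2−h2·(2M2+M3)/6=802/327
seg 3: a=2, c=M3/2=599/545, d=(M4−M3)/(6·3)=-706/1635, b=Δ3−h3·(2M3+M4)/6=1508/1635
seg 4: a=3, c=M4/2=-1519/545, d=(M5−M4)/(6·1)=1519/1635, b=Δ4−h4·(2M4+M5)/6=-6772/1635
t_q=7/2 → seg 1, τ=1/2; S=-2+4064/1635·τ+859/545·τ²+-1736/1635·τ³=-1081/2180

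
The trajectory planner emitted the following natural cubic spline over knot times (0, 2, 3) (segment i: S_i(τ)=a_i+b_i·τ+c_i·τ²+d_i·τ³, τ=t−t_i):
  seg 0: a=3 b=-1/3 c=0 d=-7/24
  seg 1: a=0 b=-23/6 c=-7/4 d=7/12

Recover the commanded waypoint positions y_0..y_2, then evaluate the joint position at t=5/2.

y_0=3 y_1=0 y_2=-5
S(5/2) = -73/32

y_0 = S_0(0) = a_0 = 3
y_1 = S_1(0) = a_1 = 0
y_2 = S_1(1) = -5
t_q=5/2 is in segment 1 (τ=1/2); S_1(τ)=-73/32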